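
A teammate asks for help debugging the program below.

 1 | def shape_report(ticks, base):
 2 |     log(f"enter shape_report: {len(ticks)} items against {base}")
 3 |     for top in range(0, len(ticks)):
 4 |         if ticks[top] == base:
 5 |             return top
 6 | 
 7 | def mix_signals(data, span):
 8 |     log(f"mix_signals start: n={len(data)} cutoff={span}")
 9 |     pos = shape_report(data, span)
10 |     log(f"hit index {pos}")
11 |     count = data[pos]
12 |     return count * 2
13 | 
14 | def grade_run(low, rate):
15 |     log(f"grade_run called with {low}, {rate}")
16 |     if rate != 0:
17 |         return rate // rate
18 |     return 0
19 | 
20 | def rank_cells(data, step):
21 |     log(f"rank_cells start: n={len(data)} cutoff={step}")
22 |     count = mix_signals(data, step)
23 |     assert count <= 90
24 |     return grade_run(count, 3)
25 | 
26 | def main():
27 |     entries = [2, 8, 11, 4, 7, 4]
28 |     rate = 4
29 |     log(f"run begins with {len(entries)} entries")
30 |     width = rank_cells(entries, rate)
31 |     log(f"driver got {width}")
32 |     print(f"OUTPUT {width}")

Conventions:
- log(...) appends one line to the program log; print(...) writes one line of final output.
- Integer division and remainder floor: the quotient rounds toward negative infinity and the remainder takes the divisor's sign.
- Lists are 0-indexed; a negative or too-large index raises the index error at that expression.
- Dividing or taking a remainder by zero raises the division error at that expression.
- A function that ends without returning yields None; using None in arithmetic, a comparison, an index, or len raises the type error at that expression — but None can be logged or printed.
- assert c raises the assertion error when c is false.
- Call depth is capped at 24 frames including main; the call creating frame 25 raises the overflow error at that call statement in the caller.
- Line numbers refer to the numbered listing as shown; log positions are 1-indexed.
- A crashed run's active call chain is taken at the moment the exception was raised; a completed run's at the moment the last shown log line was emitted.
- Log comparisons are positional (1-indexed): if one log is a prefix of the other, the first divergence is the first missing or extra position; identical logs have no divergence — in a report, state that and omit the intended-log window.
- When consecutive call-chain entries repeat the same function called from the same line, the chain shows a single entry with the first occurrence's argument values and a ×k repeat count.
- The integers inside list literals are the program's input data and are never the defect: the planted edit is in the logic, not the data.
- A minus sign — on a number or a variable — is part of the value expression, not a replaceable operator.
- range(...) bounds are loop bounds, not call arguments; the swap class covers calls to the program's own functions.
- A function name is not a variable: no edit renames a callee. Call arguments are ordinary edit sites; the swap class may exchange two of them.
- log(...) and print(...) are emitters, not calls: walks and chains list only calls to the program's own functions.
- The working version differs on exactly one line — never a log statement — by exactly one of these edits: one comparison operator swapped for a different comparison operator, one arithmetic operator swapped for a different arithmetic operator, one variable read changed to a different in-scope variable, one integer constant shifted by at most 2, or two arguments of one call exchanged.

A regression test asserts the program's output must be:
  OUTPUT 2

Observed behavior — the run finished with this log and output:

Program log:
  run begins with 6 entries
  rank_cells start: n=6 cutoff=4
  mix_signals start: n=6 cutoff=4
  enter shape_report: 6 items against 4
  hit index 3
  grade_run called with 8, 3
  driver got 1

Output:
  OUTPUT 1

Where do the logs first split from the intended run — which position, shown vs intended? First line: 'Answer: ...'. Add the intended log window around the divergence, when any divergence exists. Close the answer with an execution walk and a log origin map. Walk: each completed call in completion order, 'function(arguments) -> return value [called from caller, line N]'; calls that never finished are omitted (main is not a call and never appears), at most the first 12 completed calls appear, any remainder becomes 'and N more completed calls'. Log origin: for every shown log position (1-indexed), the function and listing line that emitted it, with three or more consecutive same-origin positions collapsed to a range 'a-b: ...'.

Answer: position 7 — shown 'driver got 1', intended 'driver got 2'.
Intended log window:
  5: hit index 3
  6: grade_run called with 8, 3
  7: driver got 2
Execution walk:
  shape_report([2, 8, 11, 4, 7, 4], 4) -> 3  [called from mix_signals, line 9]
  mix_signals([2, 8, 11, 4, 7, 4], 4) -> 8  [called from rank_cells, line 22]
  grade_run(8, 3) -> 1  [called from rank_cells, line 24]
  rank_cells([2, 8, 11, 4, 7, 4], 4) -> 1  [called from main, line 30]
Origin of each log line:
  1: logged in main at line 29
  2: logged in rank_cells at line 21
  3: logged in mix_signals at line 8
  4: logged in shape_report at line 2
  5: logged in mix_signals at line 10
  6: logged in grade_run at line 15
  7: logged in main at line 31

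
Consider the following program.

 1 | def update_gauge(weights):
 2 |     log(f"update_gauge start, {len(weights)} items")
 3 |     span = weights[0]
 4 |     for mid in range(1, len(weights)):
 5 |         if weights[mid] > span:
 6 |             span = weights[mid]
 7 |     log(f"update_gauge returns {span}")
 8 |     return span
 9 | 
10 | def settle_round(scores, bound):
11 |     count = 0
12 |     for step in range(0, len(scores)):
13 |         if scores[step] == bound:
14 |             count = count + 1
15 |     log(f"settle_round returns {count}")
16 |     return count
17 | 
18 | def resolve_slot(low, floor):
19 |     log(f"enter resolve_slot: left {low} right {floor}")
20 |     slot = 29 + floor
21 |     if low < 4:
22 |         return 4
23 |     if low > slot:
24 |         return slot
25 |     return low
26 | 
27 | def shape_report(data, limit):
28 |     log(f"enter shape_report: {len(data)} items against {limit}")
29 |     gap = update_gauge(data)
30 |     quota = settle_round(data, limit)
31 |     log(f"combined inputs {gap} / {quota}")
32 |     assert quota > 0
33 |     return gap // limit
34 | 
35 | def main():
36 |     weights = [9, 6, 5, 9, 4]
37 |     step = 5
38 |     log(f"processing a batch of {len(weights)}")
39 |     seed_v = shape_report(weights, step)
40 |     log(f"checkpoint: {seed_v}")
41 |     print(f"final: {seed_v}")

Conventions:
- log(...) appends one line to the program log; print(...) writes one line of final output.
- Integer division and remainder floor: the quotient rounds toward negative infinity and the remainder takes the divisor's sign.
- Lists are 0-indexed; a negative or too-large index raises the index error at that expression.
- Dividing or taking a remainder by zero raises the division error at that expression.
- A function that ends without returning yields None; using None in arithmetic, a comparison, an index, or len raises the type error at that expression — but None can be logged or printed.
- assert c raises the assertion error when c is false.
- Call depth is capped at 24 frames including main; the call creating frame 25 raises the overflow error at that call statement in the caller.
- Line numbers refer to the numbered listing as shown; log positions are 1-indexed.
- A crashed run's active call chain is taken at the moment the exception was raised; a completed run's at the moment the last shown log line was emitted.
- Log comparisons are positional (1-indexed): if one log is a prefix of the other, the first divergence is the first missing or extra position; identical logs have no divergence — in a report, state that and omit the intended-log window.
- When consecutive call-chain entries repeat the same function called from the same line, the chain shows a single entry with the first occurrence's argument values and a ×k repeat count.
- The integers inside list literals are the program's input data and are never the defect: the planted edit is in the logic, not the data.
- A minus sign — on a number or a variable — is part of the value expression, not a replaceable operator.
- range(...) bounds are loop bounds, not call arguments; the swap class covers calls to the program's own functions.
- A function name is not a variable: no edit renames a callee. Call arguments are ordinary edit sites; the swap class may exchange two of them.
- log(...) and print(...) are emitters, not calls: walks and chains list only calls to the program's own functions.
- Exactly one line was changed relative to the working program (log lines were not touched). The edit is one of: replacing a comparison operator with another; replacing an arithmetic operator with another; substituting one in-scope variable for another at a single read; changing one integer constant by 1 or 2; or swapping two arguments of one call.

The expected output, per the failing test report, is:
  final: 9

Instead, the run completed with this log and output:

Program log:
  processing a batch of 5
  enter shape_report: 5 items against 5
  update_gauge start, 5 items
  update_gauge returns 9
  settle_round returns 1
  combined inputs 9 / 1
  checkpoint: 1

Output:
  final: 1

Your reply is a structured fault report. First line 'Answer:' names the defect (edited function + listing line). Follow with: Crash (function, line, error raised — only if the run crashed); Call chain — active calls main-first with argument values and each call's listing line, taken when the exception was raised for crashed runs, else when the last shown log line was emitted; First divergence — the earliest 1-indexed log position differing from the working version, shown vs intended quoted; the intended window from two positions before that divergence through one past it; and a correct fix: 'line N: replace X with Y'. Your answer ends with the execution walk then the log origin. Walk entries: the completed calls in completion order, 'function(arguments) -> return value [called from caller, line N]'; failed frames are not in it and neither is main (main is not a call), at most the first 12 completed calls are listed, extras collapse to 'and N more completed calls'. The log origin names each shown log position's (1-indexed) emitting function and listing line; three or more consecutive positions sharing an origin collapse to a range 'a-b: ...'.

Answer: the defect is in shape_report at line 33.
Key observation: The earliest visible damage is log position 7 — 'checkpoint: 1' rather than the intended 'checkpoint: 9'.
Call chain: main.
First divergence: position 7; shown 'checkpoint: 1' vs intended 'checkpoint: 9'.
Intended log window:
  5: settle_round returns 1
  6: combined inputs 9 / 1
  7: checkpoint: 9
Execution walk:
  update_gauge([9, 6, 5, 9, 4]) -> 9  [called from shape_report, line 29]
  settle_round([9, 6, 5, 9, 4], 5) -> 1  [called from shape_report, line 30]
  shape_report([9, 6, 5, 9, 4], 5) -> 1  [called from main, line 39]
Origin of each log line:
  1: logged in main at line 38
  2: logged in shape_report at line 28
  3: logged in update_gauge at line 2
  4: logged in update_gauge at line 7
  5: logged in settle_round at line 15
  6: logged in shape_report at line 31
  7: logged in main at line 40
A correct fix: line 33: replace `limit` with `quota`.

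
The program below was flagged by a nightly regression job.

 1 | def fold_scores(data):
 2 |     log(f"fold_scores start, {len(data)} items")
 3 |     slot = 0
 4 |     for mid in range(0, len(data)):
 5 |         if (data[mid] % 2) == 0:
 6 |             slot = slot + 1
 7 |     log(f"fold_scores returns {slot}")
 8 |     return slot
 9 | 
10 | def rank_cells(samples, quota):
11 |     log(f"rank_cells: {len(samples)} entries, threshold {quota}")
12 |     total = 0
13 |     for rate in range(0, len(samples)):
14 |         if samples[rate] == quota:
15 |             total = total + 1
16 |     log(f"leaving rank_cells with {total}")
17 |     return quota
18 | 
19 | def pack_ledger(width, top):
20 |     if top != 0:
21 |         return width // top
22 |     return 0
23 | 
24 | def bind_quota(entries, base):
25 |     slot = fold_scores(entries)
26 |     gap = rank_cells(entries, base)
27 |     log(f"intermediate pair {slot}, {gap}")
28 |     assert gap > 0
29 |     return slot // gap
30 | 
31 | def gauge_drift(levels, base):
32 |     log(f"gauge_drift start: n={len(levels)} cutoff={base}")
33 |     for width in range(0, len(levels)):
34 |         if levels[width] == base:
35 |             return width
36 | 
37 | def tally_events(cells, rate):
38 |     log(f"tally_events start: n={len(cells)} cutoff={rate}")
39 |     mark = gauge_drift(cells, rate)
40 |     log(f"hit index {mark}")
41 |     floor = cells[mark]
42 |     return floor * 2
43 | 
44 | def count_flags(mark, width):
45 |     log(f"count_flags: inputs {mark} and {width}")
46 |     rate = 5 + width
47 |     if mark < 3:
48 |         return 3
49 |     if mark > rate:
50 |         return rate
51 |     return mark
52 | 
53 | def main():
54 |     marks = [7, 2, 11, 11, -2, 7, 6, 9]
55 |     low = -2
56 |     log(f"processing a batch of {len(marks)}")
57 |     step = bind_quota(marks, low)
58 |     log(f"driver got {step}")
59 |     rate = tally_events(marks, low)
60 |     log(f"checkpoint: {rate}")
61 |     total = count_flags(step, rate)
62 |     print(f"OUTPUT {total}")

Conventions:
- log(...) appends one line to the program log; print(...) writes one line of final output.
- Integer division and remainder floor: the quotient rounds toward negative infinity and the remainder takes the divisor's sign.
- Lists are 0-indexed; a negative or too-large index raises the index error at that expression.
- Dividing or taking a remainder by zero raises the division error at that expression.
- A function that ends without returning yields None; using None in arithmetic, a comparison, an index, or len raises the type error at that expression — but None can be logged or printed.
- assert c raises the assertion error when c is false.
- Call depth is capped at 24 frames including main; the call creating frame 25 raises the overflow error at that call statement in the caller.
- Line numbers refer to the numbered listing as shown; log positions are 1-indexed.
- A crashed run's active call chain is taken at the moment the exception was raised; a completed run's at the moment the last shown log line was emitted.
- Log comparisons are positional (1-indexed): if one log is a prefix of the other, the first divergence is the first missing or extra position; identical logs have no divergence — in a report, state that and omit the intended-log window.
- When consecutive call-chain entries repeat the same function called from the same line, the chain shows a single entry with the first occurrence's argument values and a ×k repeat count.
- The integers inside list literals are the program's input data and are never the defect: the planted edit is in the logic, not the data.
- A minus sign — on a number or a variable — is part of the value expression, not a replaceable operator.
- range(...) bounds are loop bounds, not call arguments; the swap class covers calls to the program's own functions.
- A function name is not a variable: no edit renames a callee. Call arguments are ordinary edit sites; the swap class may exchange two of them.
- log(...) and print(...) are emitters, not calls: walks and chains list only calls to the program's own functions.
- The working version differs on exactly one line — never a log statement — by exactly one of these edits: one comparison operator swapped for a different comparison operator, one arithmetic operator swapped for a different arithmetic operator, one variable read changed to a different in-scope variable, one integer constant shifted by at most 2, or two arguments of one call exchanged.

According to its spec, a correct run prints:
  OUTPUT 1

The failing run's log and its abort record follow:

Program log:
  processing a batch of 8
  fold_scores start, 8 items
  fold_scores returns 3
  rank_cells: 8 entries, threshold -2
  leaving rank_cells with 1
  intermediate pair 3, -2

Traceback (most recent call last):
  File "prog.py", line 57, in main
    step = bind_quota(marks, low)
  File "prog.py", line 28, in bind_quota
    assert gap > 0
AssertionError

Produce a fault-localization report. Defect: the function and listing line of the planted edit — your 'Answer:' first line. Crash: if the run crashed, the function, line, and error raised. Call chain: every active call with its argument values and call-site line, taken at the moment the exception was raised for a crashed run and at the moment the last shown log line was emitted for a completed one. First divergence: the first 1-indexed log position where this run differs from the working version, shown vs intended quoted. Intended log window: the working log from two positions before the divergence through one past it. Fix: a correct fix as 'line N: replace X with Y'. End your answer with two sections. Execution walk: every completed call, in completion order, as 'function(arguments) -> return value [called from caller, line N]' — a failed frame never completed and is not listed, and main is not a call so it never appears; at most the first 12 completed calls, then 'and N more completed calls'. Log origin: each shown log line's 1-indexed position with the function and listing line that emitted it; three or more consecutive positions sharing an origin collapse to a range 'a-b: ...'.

Answer: the defect is in rank_cells at line 17.
Key fact: Position 6 is the first bad log line: 'intermediate pair 3, -2' should read 'intermediate pair 3, 1'.
Crash: bind_quota, line 28, AssertionError.
Call chain: main -> bind_quota([7, 2, 11, 11, -2, 7, 6, 9], -2) (called at line 57).
First divergence: position 6 — the shown line 'intermediate pair 3, -2' should read 'intermediate pair 3, 1'.
Intended log window:
  4: rank_cells: 8 entries, threshold -2
  5: leaving rank_cells with 1
  6: intermediate pair 3, 1
  7: driver got 3
Execution walk:
  fold_scores([7, 2, 11, 11, -2, 7, 6, 9]) -> 3  [called from bind_quota, line 25]
  rank_cells([7, 2, 11, 11, -2, 7, 6, 9], -2) -> -2  [called from bind_quota, line 26]
Log origins:
  1 — main, line 56
  2 — fold_scores, line 2
  3 — fold_scores, line 7
  4 — rank_cells, line 11
  5 — rank_cells, line 16
  6 — bind_quota, line 27
A correct fix: line 17: replace `quota` with `total`.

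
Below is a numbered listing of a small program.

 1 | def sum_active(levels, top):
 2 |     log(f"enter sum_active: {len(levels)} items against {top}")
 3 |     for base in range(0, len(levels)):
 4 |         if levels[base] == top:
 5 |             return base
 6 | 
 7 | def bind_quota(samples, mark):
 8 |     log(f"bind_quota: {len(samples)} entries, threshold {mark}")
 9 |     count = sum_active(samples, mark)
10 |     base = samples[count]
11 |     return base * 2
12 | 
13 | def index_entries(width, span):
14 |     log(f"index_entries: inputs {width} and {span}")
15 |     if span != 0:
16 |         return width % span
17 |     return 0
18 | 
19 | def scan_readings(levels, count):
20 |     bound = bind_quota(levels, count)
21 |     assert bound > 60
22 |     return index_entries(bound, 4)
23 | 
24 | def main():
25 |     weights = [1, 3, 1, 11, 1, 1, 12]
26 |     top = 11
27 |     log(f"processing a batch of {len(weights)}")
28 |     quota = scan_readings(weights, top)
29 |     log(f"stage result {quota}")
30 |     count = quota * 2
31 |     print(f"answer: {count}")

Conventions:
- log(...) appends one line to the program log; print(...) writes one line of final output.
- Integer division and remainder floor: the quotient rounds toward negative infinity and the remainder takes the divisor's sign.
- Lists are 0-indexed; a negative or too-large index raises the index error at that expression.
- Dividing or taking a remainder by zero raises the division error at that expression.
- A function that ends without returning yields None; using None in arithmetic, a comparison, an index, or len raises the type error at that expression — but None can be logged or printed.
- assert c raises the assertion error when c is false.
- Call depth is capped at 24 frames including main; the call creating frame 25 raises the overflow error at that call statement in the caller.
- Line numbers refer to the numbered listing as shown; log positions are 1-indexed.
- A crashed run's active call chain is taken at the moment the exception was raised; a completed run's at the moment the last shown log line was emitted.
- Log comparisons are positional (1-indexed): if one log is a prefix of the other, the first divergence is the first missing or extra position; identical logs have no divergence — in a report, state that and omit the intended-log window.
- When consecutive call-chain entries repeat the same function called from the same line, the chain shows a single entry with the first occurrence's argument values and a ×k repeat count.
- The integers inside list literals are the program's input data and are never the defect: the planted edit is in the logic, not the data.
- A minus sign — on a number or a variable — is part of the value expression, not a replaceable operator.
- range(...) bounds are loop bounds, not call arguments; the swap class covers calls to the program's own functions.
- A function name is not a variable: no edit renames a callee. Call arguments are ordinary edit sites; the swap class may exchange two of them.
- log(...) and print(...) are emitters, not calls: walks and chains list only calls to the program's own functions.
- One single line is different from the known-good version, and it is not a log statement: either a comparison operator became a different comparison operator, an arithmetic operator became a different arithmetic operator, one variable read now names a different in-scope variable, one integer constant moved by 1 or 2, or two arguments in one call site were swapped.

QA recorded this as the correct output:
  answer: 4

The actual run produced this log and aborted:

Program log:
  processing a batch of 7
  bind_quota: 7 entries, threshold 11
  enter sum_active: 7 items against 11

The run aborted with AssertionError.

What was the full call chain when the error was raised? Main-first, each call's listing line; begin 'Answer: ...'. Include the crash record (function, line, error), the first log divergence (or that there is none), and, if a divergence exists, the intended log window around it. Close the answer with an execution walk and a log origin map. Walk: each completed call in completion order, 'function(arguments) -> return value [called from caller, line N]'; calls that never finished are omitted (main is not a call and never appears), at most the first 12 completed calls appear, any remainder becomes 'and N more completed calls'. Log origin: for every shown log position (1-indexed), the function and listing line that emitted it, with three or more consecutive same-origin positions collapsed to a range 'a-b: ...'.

Answer: main -> scan_readings (called at line 28).
Key fact: The shown log is a 3-line prefix of the intended one, whose next entry is 'index_entries: inputs 22 and 4'.
Crash: scan_readings, line 21, AssertionError.
First divergence: position 4 — after 3 matching lines the faulty run goes silent; intended next line 'index_entries: inputs 22 and 4'.
Intended log window:
  2: bind_quota: 7 entries, threshold 11
  3: enter sum_active: 7 items against 11
  4: index_entries: inputs 22 and 4
  5: stage result 2
Execution walk:
  sum_active([1, 3, 1, 11, 1, 1, 12], 11) -> 3  [called from bind_quota, line 9]
  bind_quota([1, 3, 1, 11, 1, 1, 12], 11) -> 22  [called from scan_readings, line 20]
Log origin:
  1 — main, line 27
  2 — bind_quota, line 8
  3 — sum_active, line 2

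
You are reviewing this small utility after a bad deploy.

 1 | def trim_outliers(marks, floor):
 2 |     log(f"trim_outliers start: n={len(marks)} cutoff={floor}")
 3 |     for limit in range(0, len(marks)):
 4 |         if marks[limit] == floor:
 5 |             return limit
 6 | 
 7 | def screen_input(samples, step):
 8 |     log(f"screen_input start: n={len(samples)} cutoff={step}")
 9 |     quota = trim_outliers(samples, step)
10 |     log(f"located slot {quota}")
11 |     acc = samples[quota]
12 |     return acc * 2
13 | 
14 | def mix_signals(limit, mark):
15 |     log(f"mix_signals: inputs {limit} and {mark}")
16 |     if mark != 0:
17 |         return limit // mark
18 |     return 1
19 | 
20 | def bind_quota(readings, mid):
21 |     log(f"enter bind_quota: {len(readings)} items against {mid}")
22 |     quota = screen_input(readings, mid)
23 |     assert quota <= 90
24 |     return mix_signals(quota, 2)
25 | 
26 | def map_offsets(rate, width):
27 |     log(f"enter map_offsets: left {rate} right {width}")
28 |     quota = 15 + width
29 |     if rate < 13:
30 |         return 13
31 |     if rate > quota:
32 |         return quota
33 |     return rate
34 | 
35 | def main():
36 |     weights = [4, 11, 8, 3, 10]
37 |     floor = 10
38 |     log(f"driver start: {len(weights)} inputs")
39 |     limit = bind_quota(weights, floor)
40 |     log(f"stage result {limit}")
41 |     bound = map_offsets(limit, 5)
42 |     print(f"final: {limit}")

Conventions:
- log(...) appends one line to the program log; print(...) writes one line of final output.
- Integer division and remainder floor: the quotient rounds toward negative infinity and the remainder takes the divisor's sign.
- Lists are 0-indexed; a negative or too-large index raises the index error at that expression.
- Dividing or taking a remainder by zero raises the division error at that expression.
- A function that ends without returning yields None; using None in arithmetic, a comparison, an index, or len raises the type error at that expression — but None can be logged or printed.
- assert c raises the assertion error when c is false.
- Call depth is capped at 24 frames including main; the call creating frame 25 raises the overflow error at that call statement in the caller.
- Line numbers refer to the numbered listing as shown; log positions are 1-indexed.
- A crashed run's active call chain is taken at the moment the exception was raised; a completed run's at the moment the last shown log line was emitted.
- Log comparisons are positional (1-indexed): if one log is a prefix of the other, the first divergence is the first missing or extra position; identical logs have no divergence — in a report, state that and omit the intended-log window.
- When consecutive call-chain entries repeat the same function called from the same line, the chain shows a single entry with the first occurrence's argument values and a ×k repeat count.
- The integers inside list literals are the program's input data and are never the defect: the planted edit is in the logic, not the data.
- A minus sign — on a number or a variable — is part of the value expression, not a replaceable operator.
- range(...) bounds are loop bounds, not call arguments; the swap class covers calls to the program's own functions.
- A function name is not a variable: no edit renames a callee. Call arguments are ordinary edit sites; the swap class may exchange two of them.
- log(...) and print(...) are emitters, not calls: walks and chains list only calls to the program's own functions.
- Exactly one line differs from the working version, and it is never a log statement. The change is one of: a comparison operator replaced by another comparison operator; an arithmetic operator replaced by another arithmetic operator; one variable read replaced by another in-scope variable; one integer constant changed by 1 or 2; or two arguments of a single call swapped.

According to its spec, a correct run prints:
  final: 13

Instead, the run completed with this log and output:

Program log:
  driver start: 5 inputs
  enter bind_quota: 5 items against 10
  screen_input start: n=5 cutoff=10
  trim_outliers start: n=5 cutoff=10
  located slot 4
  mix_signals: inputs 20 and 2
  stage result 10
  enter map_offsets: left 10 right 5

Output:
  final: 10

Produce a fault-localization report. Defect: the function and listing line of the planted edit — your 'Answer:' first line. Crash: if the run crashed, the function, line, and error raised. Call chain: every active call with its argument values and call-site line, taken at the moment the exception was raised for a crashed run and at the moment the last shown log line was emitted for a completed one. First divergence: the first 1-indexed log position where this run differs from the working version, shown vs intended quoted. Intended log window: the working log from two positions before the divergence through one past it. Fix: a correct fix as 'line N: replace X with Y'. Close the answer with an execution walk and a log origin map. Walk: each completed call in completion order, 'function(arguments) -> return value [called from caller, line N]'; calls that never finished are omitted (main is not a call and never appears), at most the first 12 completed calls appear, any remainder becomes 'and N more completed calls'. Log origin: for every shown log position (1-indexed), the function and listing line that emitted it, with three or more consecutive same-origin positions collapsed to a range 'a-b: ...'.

Answer: the defect is in main at line 42.
Key fact: Log streams are identical — the defect surfaces only in the printed output.
Call chain: main -> map_offsets(10, 5) (called at line 41).
First divergence: there is none — every log position agrees.
Execution walk:
  trim_outliers([4, 11, 8, 3, 10], 10) -> 4  [called from screen_input, line 9]
  screen_input([4, 11, 8, 3, 10], 10) -> 20  [called from bind_quota, line 22]
  mix_signals(20, 2) -> 10  [called from bind_quota, line 24]
  bind_quota([4, 11, 8, 3, 10], 10) -> 10  [called from main, line 39]
  map_offsets(10, 5) -> 13  [called from main, line 41]
Log origins:
  1 — main, line 38
  2 — bind_quota, line 21
  3 — screen_input, line 8
  4 — trim_outliers, line 2
  5 — screen_input, line 10
  6 — mix_signals, line 15
  7 — main, line 40
  8 — map_offsets, line 27
A correct fix: line 42: replace `limit` with `bound`.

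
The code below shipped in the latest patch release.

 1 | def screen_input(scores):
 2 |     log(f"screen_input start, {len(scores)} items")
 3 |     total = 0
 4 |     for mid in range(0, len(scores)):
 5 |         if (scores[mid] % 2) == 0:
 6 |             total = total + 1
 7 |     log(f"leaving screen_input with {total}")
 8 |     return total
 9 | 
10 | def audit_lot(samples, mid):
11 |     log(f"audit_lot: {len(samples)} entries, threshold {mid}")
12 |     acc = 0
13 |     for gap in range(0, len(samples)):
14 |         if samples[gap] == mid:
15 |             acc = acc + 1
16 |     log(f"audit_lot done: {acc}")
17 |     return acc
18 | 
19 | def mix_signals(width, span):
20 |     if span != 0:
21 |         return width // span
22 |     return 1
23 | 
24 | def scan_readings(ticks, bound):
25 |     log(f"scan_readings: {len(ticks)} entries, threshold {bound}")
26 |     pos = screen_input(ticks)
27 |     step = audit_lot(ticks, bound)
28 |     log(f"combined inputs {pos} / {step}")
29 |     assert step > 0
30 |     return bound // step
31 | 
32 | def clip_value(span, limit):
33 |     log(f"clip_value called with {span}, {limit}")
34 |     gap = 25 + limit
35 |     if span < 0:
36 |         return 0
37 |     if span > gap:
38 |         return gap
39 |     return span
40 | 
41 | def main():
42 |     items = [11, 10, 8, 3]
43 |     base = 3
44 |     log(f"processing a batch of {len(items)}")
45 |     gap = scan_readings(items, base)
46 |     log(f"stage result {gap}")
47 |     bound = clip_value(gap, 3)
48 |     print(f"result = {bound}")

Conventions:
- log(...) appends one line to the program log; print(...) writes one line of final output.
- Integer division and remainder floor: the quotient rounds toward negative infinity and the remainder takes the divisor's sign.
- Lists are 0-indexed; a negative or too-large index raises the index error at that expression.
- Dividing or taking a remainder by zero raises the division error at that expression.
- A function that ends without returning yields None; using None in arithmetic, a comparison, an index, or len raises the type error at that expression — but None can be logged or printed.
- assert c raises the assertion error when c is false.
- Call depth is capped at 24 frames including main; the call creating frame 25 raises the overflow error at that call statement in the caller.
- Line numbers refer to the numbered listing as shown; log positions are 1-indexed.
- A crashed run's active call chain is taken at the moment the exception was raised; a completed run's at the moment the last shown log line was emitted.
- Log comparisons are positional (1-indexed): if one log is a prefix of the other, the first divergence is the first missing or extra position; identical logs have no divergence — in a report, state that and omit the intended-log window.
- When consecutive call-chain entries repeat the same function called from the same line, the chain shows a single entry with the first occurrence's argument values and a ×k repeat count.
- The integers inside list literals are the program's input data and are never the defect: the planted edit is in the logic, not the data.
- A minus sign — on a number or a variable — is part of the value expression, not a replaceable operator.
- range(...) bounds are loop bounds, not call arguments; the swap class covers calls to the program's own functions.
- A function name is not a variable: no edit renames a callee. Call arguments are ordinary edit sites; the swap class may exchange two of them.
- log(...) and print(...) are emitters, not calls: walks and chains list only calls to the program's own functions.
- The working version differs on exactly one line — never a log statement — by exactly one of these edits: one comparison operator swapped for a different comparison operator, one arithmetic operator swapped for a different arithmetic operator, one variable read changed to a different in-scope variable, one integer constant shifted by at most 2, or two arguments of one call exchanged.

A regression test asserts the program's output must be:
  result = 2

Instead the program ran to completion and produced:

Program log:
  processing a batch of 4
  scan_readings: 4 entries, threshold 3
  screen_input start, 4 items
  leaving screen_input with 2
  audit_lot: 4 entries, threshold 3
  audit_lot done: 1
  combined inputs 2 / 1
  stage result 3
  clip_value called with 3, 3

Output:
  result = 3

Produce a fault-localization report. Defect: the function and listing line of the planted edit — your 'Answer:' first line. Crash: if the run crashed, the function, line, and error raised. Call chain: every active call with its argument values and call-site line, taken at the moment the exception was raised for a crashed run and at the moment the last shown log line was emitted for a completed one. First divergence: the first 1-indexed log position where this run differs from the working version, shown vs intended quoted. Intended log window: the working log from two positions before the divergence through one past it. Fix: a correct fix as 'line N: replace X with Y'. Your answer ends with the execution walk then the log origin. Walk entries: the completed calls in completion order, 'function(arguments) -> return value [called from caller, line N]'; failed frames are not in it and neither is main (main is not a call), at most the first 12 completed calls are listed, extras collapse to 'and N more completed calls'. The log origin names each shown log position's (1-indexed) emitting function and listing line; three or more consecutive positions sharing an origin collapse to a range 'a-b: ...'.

Answer: the defect is in scan_readings at line 30.
Core observation: Position 8 is the first bad log line: 'stage result 3' should read 'stage result 2'.
Call chain: main -> clip_value(3, 3) (called at line 47).
First divergence: position 8; shown 'stage result 3' vs intended 'stage result 2'.
Intended log window:
  6: audit_lot done: 1
  7: combined inputs 2 / 1
  8: stage result 2
  9: clip_value called with 2, 3
Execution walk:
  screen_input([11, 10, 8, 3]) -> 2  [called from scan_readings, line 26]
  audit_lot([11, 10, 8, 3], 3) -> 1  [called from scan_readings, line 27]
  scan_readings([11, 10, 8, 3], 3) -> 3  [called from main, line 45]
  clip_value(3, 3) -> 3  [called from main, line 47]
Origin of each log line:
  1: logged in main at line 44
  2: logged in scan_readings at line 25
  3: logged in screen_input at line 2
  4: logged in screen_input at line 7
  5: logged in audit_lot at line 11
  6: logged in audit_lot at line 16
  7: logged in scan_readings at line 28
  8: logged in main at line 46
  9: logged in clip_value at line 33
A correct fix: line 30: replace `bound` with `pos`.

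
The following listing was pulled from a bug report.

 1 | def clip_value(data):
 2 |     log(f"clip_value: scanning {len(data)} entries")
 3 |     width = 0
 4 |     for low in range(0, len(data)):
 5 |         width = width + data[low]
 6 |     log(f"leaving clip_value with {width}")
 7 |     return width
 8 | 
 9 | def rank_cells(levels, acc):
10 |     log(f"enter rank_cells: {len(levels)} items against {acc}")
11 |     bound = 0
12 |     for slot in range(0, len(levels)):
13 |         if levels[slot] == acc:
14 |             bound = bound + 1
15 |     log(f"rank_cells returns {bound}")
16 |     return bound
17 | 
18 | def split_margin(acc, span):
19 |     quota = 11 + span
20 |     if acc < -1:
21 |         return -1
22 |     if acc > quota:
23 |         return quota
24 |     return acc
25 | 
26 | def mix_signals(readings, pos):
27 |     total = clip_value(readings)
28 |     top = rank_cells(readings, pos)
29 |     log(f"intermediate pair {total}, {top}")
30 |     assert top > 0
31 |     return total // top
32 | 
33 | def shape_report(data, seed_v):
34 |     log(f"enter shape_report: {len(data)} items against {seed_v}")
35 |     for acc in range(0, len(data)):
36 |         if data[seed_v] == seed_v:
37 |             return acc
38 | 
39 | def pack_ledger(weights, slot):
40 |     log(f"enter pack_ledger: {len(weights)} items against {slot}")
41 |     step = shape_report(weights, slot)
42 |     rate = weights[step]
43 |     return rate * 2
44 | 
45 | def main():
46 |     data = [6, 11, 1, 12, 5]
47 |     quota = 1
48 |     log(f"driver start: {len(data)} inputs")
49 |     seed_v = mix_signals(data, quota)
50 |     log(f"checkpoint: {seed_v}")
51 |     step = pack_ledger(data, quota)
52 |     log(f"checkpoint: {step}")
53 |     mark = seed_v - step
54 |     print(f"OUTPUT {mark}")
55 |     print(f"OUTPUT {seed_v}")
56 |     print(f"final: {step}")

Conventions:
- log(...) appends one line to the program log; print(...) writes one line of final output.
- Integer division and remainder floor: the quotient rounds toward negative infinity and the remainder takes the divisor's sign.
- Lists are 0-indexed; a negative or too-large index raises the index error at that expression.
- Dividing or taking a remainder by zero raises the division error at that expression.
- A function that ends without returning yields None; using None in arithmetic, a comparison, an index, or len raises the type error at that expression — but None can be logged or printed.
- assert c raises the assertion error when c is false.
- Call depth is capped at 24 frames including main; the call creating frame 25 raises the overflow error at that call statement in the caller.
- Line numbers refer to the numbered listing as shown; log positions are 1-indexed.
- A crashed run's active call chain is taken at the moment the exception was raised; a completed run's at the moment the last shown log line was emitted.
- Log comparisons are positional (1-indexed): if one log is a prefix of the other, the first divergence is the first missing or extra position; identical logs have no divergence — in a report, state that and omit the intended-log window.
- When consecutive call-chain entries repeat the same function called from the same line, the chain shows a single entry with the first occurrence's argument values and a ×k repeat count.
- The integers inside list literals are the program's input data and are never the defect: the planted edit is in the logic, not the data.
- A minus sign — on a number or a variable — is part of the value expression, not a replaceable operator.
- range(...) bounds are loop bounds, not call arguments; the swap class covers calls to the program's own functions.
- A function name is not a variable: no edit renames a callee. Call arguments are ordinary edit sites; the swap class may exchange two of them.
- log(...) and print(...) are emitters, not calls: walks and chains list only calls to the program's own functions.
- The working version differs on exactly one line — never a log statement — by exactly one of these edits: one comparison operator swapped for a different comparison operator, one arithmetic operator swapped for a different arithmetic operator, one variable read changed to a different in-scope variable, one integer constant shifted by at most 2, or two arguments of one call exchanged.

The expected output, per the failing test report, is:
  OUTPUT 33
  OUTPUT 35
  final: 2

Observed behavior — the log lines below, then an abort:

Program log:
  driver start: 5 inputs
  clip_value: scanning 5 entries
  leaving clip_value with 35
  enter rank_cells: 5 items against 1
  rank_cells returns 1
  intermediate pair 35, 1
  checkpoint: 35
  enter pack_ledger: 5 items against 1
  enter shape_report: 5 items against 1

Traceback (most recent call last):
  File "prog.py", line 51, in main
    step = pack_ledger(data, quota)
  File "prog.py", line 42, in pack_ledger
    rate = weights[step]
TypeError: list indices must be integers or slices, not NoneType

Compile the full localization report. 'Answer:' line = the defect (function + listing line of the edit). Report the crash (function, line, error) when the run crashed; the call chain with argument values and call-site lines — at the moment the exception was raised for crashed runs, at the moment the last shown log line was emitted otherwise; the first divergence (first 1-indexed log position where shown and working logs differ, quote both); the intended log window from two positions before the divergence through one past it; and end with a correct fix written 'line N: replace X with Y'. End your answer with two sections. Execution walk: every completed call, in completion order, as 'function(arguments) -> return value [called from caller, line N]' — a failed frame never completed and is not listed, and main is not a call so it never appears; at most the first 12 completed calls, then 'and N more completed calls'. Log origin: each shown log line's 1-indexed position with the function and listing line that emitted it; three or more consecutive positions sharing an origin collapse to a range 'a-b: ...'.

Answer: the defect is in shape_report at line 36.
Key fact: The log ends early — 9 lines, where the working version next logs 'checkpoint: 2'.
Crash: pack_ledger, line 42, TypeError.
Call chain: main -> pack_ledger([6, 11, 1, 12, 5], 1) (called at line 51).
First divergence: position 10 — the faulty run's log ends after 9 lines; the working version continues with 'checkpoint: 2'.
Intended log window:
  8: enter pack_ledger: 5 items against 1
  9: enter shape_report: 5 items against 1
  10: checkpoint: 2
Execution walk:
  clip_value([6, 11, 1, 12, 5]) -> 35  [called from mix_signals, line 27]
  rank_cells([6, 11, 1, 12, 5], 1) -> 1  [called from mix_signals, line 28]
  mix_signals([6, 11, 1, 12, 5], 1) -> 35  [called from main, line 49]
  shape_report([6, 11, 1, 12, 5], 1) -> None  [called from pack_ledger, line 41]
Origin of each log line:
  1: from main, line 48
  2: from clip_value, line 2
  3: from clip_value, line 6
  4: from rank_cells, line 10
  5: from rank_cells, line 15
  6: from mix_signals, line 29
  7: from main, line 50
  8: from pack_ledger, line 40
  9: from shape_report, line 34
A correct fix: line 36: replace `data[seed_v]` with `data[acc]`.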